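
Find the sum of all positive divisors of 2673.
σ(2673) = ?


Divisors of 2673: 1, 3, 9, 11, 27, 33, 81, 99, 243, 297, 891, 2673
Sum = 1 + 3 + 9 + 11 + 27 + 33 + 81 + 99 + 243 + 297 + 891 + 2673 = 4368

σ(2673) = 4368


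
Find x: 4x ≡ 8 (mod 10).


GCD(4, 10) = 2 divides 8
Divide: 2x ≡ 4 (mod 5)
x ≡ 2 (mod 5)


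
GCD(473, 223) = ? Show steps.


473 = 2 * 223 + 27
223 = 8 * 27 + 7
27 = 3 * 7 + 6
7 = 1 * 6 + 1
6 = 6 * 1 + 0
GCD = 1


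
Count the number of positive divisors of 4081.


4081 = 7^1 × 11^1 × 53^1
d(4081) = (1+1) × (1+1) × (1+1) = 8

8 divisors


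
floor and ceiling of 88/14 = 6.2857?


88/14 = 6.2857
floor = 6
ceil = 7

floor = 6, ceil = 7


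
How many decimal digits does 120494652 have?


120494652 has 9 digits in base 10
floor(log10(120494652)) + 1 = floor(8.0810) + 1 = 9

9 digits (base 10)


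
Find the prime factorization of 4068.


4068 / 2 = 2034
2034 / 2 = 1017
1017 / 3 = 339
339 / 3 = 113
113 / 113 = 1
4068 = 2^2 × 3^2 × 113


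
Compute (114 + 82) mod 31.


114 + 82 = 196
196 mod 31 = 10


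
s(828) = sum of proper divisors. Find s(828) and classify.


Proper divisors: 1, 2, 3, 4, 6, 9, 12, 18, 23, 36, 46, 69, 92, 138, 207, 276, 414
Sum = 1 + 2 + 3 + 4 + 6 + 9 + 12 + 18 + 23 + 36 + 46 + 69 + 92 + 138 + 207 + 276 + 414 = 1356
1356 > 828 → abundant

s(828) = 1356 (abundant)


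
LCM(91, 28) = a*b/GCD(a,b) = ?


GCD(91, 28) = 7
LCM = 91*28/7 = 2548/7 = 364

LCM = 364


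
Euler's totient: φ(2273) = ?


2273 = 2273
Prime factors: 2273
φ(2273) = 2273 × (1-1/2273)
= 2273 × 2272/2273 = 2272

φ(2273) = 2272


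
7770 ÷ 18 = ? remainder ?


7770 = 18 * 431 + 12
Check: 7758 + 12 = 7770

q = 431, r = 12


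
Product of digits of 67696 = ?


6 × 7 × 6 × 9 × 6 = 13608


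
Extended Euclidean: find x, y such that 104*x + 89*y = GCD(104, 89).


Tabular extended Euclidean (each row: r = 104*s + 89*t):
r=104, s=1, t=0
r=89, s=0, t=1
q=1: r=15, s=1, t=-1   [104*(1) + 89*(-1) = 15]
q=5: r=14, s=-5, t=6   [104*(-5) + 89*(6) = 14]
q=1: r=1, s=6, t=-7   [104*(6) + 89*(-7) = 1]
q=14: r=0, s=-89, t=104   [104*(-89) + 89*(104) = 0]
GCD = 1; from the row with r=1: x=6, y=-7
Check: 104*(6) + 89*(-7) = 624 - 623 = 1

GCD = 1, x = 6, y = -7


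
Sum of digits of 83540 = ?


8 + 3 + 5 + 4 + 0 = 20


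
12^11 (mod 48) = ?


12^1 mod 48 = 12
12^2 mod 48 = 0
12^3 mod 48 = 0
12^4 mod 48 = 0
12^5 mod 48 = 0
12^6 mod 48 = 0
12^7 mod 48 = 0
12^8 mod 48 = 0
12^9 mod 48 = 0
12^10 mod 48 = 0
12^11 mod 48 = 0


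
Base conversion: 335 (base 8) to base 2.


335 (base 8) = 221 (decimal)
221 (decimal) = 11011101 (base 2)


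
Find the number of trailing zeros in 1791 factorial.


floor(1791/5) = 358
floor(1791/25) = 71
floor(1791/125) = 14
floor(1791/625) = 2
Total = 445

445 trailing zeros


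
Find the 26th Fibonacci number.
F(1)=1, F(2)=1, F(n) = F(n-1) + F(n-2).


Sequence: 1, 1, 2, 3, 5, 8, 13, 21, 34, 55, 89, 144, 233, 377, 610, 987, 1597, 2584, 4181, 6765, 10946, 17711, 28657, 46368, 75025, 121393
F(26) = 121393


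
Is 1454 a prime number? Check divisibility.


1454 / 2 = 727 (exact division)
1454 is NOT prime.

No, 1454 is not prime


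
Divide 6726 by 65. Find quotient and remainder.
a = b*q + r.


6726 = 65 * 103 + 31
Check: 6695 + 31 = 6726

q = 103, r = 31


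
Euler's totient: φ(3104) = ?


3104 = 2^5 × 97
Prime factors: 2, 97
φ(3104) = 3104 × (1-1/2) × (1-1/97)
= 3104 × 1/2 × 96/97 = 1536

φ(3104) = 1536


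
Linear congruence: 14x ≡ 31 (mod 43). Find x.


GCD(14, 43) = 1, unique solution
a^(-1) mod 43 = 40
x = 40 * 31 mod 43 = 36

x ≡ 36 (mod 43)


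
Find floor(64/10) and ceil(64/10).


64/10 = 6.4000
floor = 6
ceil = 7

floor = 6, ceil = 7


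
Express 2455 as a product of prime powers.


2455 / 5 = 491
491 / 491 = 1
2455 = 5 × 491


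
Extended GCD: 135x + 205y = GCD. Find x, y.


Tabular extended Euclidean (each row: r = 135*s + 205*t):
r=135, s=1, t=0
r=205, s=0, t=1
q=0: r=135, s=1, t=0   [135*(1) + 205*(0) = 135]
q=1: r=70, s=-1, t=1   [135*(-1) + 205*(1) = 70]
q=1: r=65, s=2, t=-1   [135*(2) + 205*(-1) = 65]
q=1: r=5, s=-3, t=2   [135*(-3) + 205*(2) = 5]
q=13: r=0, s=41, t=-27   [135*(41) + 205*(-27) = 0]
GCD = 5; from the row with r=5: x=-3, y=2
Check: 135*(-3) + 205*(2) = -405 + 410 = 5

GCD = 5, x = -3, y = 2


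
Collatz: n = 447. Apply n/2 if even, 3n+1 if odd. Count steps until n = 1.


447 → 1342 → 671 → 2014 → 1007 → 3022 → 1511 → 4534 → 2267 → 6802 → 3401 → 10204 → 5102 → 2551 → 7654 → 3827 → 11482 → 5741 → 17224 → 8612 → 4306 → 2153 → 6460 → 3230 → 1615 → 4846 → 2423 → 7270 → 3635 → 10906 → 5453 → 16360 → 8180 → 4090 → 2045 → 6136 → 3068 → 1534 → 767 → 2302 → 1151 → 3454 → 1727 → 5182 → 2591 → 7774 → 3887 → 11662 → 5831 → 17494 → 8747 → 26242 → 13121 → 39364 → 19682 → 9841 → 29524 → 14762 → 7381 → 22144 → 11072 → 5536 → 2768 → 1384 → 692 → 346 → 173 → 520 → 260 → 130 → 65 → 196 → 98 → 49 → 148 → 74 → 37 → 112 → 56 → 28 → 14 → 7 → 22 → 11 → 34 → 17 → 52 → 26 → 13 → 40 → 20 → 10 → 5 → 16 → 8 → 4 → 2 → 1
Total steps = 97

97 steps


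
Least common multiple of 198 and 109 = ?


GCD(198, 109) = 1
LCM = 198*109/1 = 21582/1 = 21582

LCM = 21582


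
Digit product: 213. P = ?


2 × 1 × 3 = 6


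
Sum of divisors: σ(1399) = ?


Divisors of 1399: 1, 1399
Sum = 1 + 1399 = 1400

σ(1399) = 1400


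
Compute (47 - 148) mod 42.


47 - 148 = -101
-101 mod 42 = 25


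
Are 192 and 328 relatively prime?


Euclidean algorithm:
328 = 1 * 192 + 136
192 = 1 * 136 + 56
136 = 2 * 56 + 24
56 = 2 * 24 + 8
24 = 3 * 8 + 0
GCD(192, 328) = 8

No, not coprime (GCD = 8)


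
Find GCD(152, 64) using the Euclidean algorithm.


152 = 2 * 64 + 24
64 = 2 * 24 + 16
24 = 1 * 16 + 8
16 = 2 * 8 + 0
GCD = 8


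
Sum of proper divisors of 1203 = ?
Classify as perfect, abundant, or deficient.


Proper divisors: 1, 3, 401
Sum = 1 + 3 + 401 = 405
405 < 1203 → deficient

s(1203) = 405 (deficient)


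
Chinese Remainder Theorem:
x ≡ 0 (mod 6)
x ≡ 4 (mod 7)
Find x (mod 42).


M = 6*7 = 42
M1 = M/6 = 7, M2 = M/7 = 6
M1^(-1) mod 6 = 1, M2^(-1) mod 7 = 6
x = 0*7*1 + 4*6*6 = 144
144 mod 42 = 18
Check: 18 mod 6 = 0 ✓, 18 mod 7 = 4 ✓

x ≡ 18 (mod 42)


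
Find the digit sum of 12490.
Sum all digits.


1 + 2 + 4 + 9 + 0 = 16


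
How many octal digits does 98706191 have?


98706191 in base 8 = 570421417
Number of digits = 9

9 digits (base 8)


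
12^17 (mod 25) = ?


12^1 mod 25 = 12
12^2 mod 25 = 19
12^3 mod 25 = 3
12^4 mod 25 = 11
12^5 mod 25 = 7
12^6 mod 25 = 9
12^7 mod 25 = 8
12^8 mod 25 = 21
12^9 mod 25 = 2
12^10 mod 25 = 24
12^11 mod 25 = 13
12^12 mod 25 = 6
12^13 mod 25 = 22
12^14 mod 25 = 14
12^15 mod 25 = 18
12^16 mod 25 = 16
12^17 mod 25 = 17


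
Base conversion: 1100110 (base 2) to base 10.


1100110 (base 2) = 102 (decimal)
102 (decimal) = 102 (base 10)


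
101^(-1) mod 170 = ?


Use the extended Euclidean algorithm on (170, 101); each row r = 170*s + 101*t:
r=170, s=1, t=0
r=101, s=0, t=1
q=1: r=69, s=1, t=-1   [170*(1) + 101*(-1) = 69]
q=1: r=32, s=-1, t=2   [170*(-1) + 101*(2) = 32]
q=2: r=5, s=3, t=-5   [170*(3) + 101*(-5) = 5]
q=6: r=2, s=-19, t=32   [170*(-19) + 101*(32) = 2]
q=2: r=1, s=41, t=-69   [170*(41) + 101*(-69) = 1]
q=2: r=0, s=-101, t=170   [170*(-101) + 101*(170) = 0]
GCD = 1 with t = -69, so 101*(-69) ≡ 1 (mod 170)
Inverse = -69 mod 170 = 101
Check: 101 * 101 = 10201 ≡ 1 (mod 170)

101^(-1) ≡ 101 (mod 170)


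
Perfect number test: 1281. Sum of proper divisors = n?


Proper divisors of 1281: 1, 3, 7, 21, 61, 183, 427
Sum = 1 + 3 + 7 + 21 + 61 + 183 + 427 = 703

No, 1281 is not perfect (703 ≠ 1281)


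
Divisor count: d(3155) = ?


3155 = 5^1 × 631^1
d(3155) = (1+1) × (1+1) = 4

4 divisors


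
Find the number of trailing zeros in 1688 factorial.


floor(1688/5) = 337
floor(1688/25) = 67
floor(1688/125) = 13
floor(1688/625) = 2
Total = 419

419 trailing zeros


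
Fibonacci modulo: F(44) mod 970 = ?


F(k) mod 970 for k=1..44:
1, 1, 2, 3, 5, 8, 13, 21, 34, 55, 89, 144, 233, 377, 610, 17, 627, 644, 301, 945, 276, 251, 527, 778, 335, 143, 478, 621, 129, 750, 879, 659, 568, 257, 825, 112, 937, 79, 46, 125, 171, 296, 467, 763
F(44) mod 970 = 763


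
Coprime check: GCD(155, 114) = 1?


Euclidean algorithm:
155 = 1 * 114 + 41
114 = 2 * 41 + 32
41 = 1 * 32 + 9
32 = 3 * 9 + 5
9 = 1 * 5 + 4
5 = 1 * 4 + 1
4 = 4 * 1 + 0
GCD(155, 114) = 1

Yes, coprime (GCD = 1)


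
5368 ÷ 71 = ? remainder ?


5368 = 71 * 75 + 43
Check: 5325 + 43 = 5368

q = 75, r = 43


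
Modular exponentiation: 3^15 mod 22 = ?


3^1 mod 22 = 3
3^2 mod 22 = 9
3^3 mod 22 = 5
3^4 mod 22 = 15
3^5 mod 22 = 1
3^6 mod 22 = 3
3^7 mod 22 = 9
3^8 mod 22 = 5
3^9 mod 22 = 15
3^10 mod 22 = 1
3^11 mod 22 = 3
3^12 mod 22 = 9
3^13 mod 22 = 5
3^14 mod 22 = 15
3^15 mod 22 = 1


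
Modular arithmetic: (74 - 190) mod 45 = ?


74 - 190 = -116
-116 mod 45 = 19


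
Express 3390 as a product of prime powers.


3390 / 2 = 1695
1695 / 3 = 565
565 / 5 = 113
113 / 113 = 1
3390 = 2 × 3 × 5 × 113


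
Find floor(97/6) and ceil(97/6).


97/6 = 16.1667
floor = 16
ceil = 17

floor = 16, ceil = 17


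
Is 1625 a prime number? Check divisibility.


1625 / 5 = 325 (exact division)
1625 is NOT prime.

No, 1625 is not prime


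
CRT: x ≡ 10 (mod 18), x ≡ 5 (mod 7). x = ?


M = 18*7 = 126
M1 = M/18 = 7, M2 = M/7 = 18
M1^(-1) mod 18 = 13, M2^(-1) mod 7 = 2
x = 10*7*13 + 5*18*2 = 1090
1090 mod 126 = 82
Check: 82 mod 18 = 10 ✓, 82 mod 7 = 5 ✓

x ≡ 82 (mod 126)


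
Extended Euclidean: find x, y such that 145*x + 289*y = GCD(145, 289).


Tabular extended Euclidean (each row: r = 145*s + 289*t):
r=145, s=1, t=0
r=289, s=0, t=1
q=0: r=145, s=1, t=0   [145*(1) + 289*(0) = 145]
q=1: r=144, s=-1, t=1   [145*(-1) + 289*(1) = 144]
q=1: r=1, s=2, t=-1   [145*(2) + 289*(-1) = 1]
q=144: r=0, s=-289, t=145   [145*(-289) + 289*(145) = 0]
GCD = 1; from the row with r=1: x=2, y=-1
Check: 145*(2) + 289*(-1) = 290 - 289 = 1

GCD = 1, x = 2, y = -1


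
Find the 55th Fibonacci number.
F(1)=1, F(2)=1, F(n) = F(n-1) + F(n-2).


Sequence: 1, 1, 2, 3, 5, 8, 13, 21, 34, 55, 89, 144, 233, 377, 610, 987, 1597, 2584, 4181, 6765, 10946, 17711, 28657, 46368, 75025, 121393, 196418, 317811, 514229, 832040, 1346269, 2178309, 3524578, 5702887, 9227465, 14930352, 24157817, 39088169, 63245986, 102334155, 165580141, 267914296, 433494437, 701408733, 1134903170, 1836311903, 2971215073, 4807526976, 7778742049, 12586269025, 20365011074, 32951280099, 53316291173, 86267571272, 139583862445
F(55) = 139583862445


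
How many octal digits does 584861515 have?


584861515 in base 8 = 4267043513
Number of digits = 10

10 digits (base 8)


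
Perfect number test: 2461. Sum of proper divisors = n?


Proper divisors of 2461: 1, 23, 107
Sum = 1 + 23 + 107 = 131

No, 2461 is not perfect (131 ≠ 2461)


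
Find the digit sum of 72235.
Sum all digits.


7 + 2 + 2 + 3 + 5 = 19


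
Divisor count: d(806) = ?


806 = 2^1 × 13^1 × 31^1
d(806) = (1+1) × (1+1) × (1+1) = 8

8 divisors


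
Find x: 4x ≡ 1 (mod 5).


GCD(4, 5) = 1, unique solution
a^(-1) mod 5 = 4
x = 4 * 1 mod 5 = 4

x ≡ 4 (mod 5)


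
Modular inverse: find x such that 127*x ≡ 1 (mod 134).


Use the extended Euclidean algorithm on (134, 127); each row r = 134*s + 127*t:
r=134, s=1, t=0
r=127, s=0, t=1
q=1: r=7, s=1, t=-1   [134*(1) + 127*(-1) = 7]
q=18: r=1, s=-18, t=19   [134*(-18) + 127*(19) = 1]
q=7: r=0, s=127, t=-134   [134*(127) + 127*(-134) = 0]
GCD = 1 with t = 19, so 127*(19) ≡ 1 (mod 134)
Inverse = 19 mod 134 = 19
Check: 127 * 19 = 2413 ≡ 1 (mod 134)

127^(-1) ≡ 19 (mod 134)


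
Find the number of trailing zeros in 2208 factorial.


floor(2208/5) = 441
floor(2208/25) = 88
floor(2208/125) = 17
floor(2208/625) = 3
Total = 549

549 trailing zeros


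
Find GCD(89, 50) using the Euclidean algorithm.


89 = 1 * 50 + 39
50 = 1 * 39 + 11
39 = 3 * 11 + 6
11 = 1 * 6 + 5
6 = 1 * 5 + 1
5 = 5 * 1 + 0
GCD = 1


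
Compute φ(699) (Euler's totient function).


699 = 3 × 233
Prime factors: 3, 233
φ(699) = 699 × (1-1/3) × (1-1/233)
= 699 × 2/3 × 232/233 = 464

φ(699) = 464


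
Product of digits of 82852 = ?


8 × 2 × 8 × 5 × 2 = 1280


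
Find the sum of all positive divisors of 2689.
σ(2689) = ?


Divisors of 2689: 1, 2689
Sum = 1 + 2689 = 2690

σ(2689) = 2690


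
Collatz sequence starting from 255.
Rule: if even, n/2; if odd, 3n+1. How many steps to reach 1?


255 → 766 → 383 → 1150 → 575 → 1726 → 863 → 2590 → 1295 → 3886 → 1943 → 5830 → 2915 → 8746 → 4373 → 13120 → 6560 → 3280 → 1640 → 820 → 410 → 205 → 616 → 308 → 154 → 77 → 232 → 116 → 58 → 29 → 88 → 44 → 22 → 11 → 34 → 17 → 52 → 26 → 13 → 40 → 20 → 10 → 5 → 16 → 8 → 4 → 2 → 1
Total steps = 47

47 steps


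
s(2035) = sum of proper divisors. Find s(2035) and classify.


Proper divisors: 1, 5, 11, 37, 55, 185, 407
Sum = 1 + 5 + 11 + 37 + 55 + 185 + 407 = 701
701 < 2035 → deficient

s(2035) = 701 (deficient)


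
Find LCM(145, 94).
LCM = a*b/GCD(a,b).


GCD(145, 94) = 1
LCM = 145*94/1 = 13630/1 = 13630

LCM = 13630


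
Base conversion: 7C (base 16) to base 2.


7C (base 16) = 124 (decimal)
124 (decimal) = 1111100 (base 2)


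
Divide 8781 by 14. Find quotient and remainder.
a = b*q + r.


8781 = 14 * 627 + 3
Check: 8778 + 3 = 8781

q = 627, r = 3


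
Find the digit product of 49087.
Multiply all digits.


4 × 9 × 0 × 8 × 7 = 0


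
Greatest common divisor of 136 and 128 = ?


136 = 1 * 128 + 8
128 = 16 * 8 + 0
GCD = 8


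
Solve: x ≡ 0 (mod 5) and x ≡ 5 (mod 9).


M = 5*9 = 45
M1 = M/5 = 9, M2 = M/9 = 5
M1^(-1) mod 5 = 4, M2^(-1) mod 9 = 2
x = 0*9*4 + 5*5*2 = 50
50 mod 45 = 5
Check: 5 mod 5 = 0 ✓, 5 mod 9 = 5 ✓

x ≡ 5 (mod 45)


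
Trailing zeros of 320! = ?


floor(320/5) = 64
floor(320/25) = 12
floor(320/125) = 2
Total = 78

78 trailing zeros


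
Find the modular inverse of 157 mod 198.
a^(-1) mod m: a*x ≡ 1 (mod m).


Use the extended Euclidean algorithm on (198, 157); each row r = 198*s + 157*t:
r=198, s=1, t=0
r=157, s=0, t=1
q=1: r=41, s=1, t=-1   [198*(1) + 157*(-1) = 41]
q=3: r=34, s=-3, t=4   [198*(-3) + 157*(4) = 34]
q=1: r=7, s=4, t=-5   [198*(4) + 157*(-5) = 7]
q=4: r=6, s=-19, t=24   [198*(-19) + 157*(24) = 6]
q=1: r=1, s=23, t=-29   [198*(23) + 157*(-29) = 1]
q=6: r=0, s=-157, t=198   [198*(-157) + 157*(198) = 0]
GCD = 1 with t = -29, so 157*(-29) ≡ 1 (mod 198)
Inverse = -29 mod 198 = 169
Check: 157 * 169 = 26533 ≡ 1 (mod 198)

157^(-1) ≡ 169 (mod 198)


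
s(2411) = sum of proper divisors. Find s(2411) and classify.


Proper divisors: 1
Sum = 1 = 1
1 < 2411 → deficient

s(2411) = 1 (deficient)


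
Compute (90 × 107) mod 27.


90 × 107 = 9630
9630 mod 27 = 18


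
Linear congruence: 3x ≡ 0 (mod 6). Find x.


GCD(3, 6) = 3 divides 0
Divide: 1x ≡ 0 (mod 2)
x ≡ 0 (mod 2)


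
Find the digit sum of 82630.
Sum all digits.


8 + 2 + 6 + 3 + 0 = 19


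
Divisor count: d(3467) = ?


3467 = 3467^1
d(3467) = (1+1) = 2

2 divisors


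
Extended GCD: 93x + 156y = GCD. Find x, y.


Tabular extended Euclidean (each row: r = 93*s + 156*t):
r=93, s=1, t=0
r=156, s=0, t=1
q=0: r=93, s=1, t=0   [93*(1) + 156*(0) = 93]
q=1: r=63, s=-1, t=1   [93*(-1) + 156*(1) = 63]
q=1: r=30, s=2, t=-1   [93*(2) + 156*(-1) = 30]
q=2: r=3, s=-5, t=3   [93*(-5) + 156*(3) = 3]
q=10: r=0, s=52, t=-31   [93*(52) + 156*(-31) = 0]
GCD = 3; from the row with r=3: x=-5, y=3
Check: 93*(-5) + 156*(3) = -465 + 468 = 3

GCD = 3, x = -5, y = 3


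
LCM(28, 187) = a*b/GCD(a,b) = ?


GCD(28, 187) = 1
LCM = 28*187/1 = 5236/1 = 5236

LCM = 5236


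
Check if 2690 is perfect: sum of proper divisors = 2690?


Proper divisors of 2690: 1, 2, 5, 10, 269, 538, 1345
Sum = 1 + 2 + 5 + 10 + 269 + 538 + 1345 = 2170

No, 2690 is not perfect (2170 ≠ 2690)


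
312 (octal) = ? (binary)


312 (base 8) = 202 (decimal)
202 (decimal) = 11001010 (base 2)


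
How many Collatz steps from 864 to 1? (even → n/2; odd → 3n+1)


864 → 432 → 216 → 108 → 54 → 27 → 82 → 41 → 124 → 62 → 31 → 94 → 47 → 142 → 71 → 214 → 107 → 322 → 161 → 484 → 242 → 121 → 364 → 182 → 91 → 274 → 137 → 412 → 206 → 103 → 310 → 155 → 466 → 233 → 700 → 350 → 175 → 526 → 263 → 790 → 395 → 1186 → 593 → 1780 → 890 → 445 → 1336 → 668 → 334 → 167 → 502 → 251 → 754 → 377 → 1132 → 566 → 283 → 850 → 425 → 1276 → 638 → 319 → 958 → 479 → 1438 → 719 → 2158 → 1079 → 3238 → 1619 → 4858 → 2429 → 7288 → 3644 → 1822 → 911 → 2734 → 1367 → 4102 → 2051 → 6154 → 3077 → 9232 → 4616 → 2308 → 1154 → 577 → 1732 → 866 → 433 → 1300 → 650 → 325 → 976 → 488 → 244 → 122 → 61 → 184 → 92 → 46 → 23 → 70 → 35 → 106 → 53 → 160 → 80 → 40 → 20 → 10 → 5 → 16 → 8 → 4 → 2 → 1
Total steps = 116

116 steps


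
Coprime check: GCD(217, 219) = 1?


Euclidean algorithm:
219 = 1 * 217 + 2
217 = 108 * 2 + 1
2 = 2 * 1 + 0
GCD(217, 219) = 1

Yes, coprime (GCD = 1)


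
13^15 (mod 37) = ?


13^1 mod 37 = 13
13^2 mod 37 = 21
13^3 mod 37 = 14
13^4 mod 37 = 34
13^5 mod 37 = 35
13^6 mod 37 = 11
13^7 mod 37 = 32
13^8 mod 37 = 9
13^9 mod 37 = 6
13^10 mod 37 = 4
13^11 mod 37 = 15
13^12 mod 37 = 10
13^13 mod 37 = 19
13^14 mod 37 = 25
13^15 mod 37 = 29


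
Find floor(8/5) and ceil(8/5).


8/5 = 1.6000
floor = 1
ceil = 2

floor = 1, ceil = 2


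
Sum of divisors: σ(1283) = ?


Divisors of 1283: 1, 1283
Sum = 1 + 1283 = 1284

σ(1283) = 1284


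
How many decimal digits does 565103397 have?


565103397 has 9 digits in base 10
floor(log10(565103397)) + 1 = floor(8.7521) + 1 = 9

9 digits (base 10)


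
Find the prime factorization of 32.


32 / 2 = 16
16 / 2 = 8
8 / 2 = 4
4 / 2 = 2
2 / 2 = 1
32 = 2^5


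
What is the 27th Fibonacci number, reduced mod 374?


F(k) mod 374 for k=1..27:
1, 1, 2, 3, 5, 8, 13, 21, 34, 55, 89, 144, 233, 3, 236, 239, 101, 340, 67, 33, 100, 133, 233, 366, 225, 217, 68
F(27) mod 374 = 68


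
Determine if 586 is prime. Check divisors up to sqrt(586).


586 / 2 = 293 (exact division)
586 is NOT prime.

No, 586 is not prime


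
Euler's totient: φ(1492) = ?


1492 = 2^2 × 373
Prime factors: 2, 373
φ(1492) = 1492 × (1-1/2) × (1-1/373)
= 1492 × 1/2 × 372/373 = 744

φ(1492) = 744


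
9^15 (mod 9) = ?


9^1 mod 9 = 0
9^2 mod 9 = 0
9^3 mod 9 = 0
9^4 mod 9 = 0
9^5 mod 9 = 0
9^6 mod 9 = 0
9^7 mod 9 = 0
9^8 mod 9 = 0
9^9 mod 9 = 0
9^10 mod 9 = 0
9^11 mod 9 = 0
9^12 mod 9 = 0
9^13 mod 9 = 0
9^14 mod 9 = 0
9^15 mod 9 = 0


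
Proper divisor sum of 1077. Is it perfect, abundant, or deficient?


Proper divisors: 1, 3, 359
Sum = 1 + 3 + 359 = 363
363 < 1077 → deficient

s(1077) = 363 (deficient)


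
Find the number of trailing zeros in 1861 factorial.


floor(1861/5) = 372
floor(1861/25) = 74
floor(1861/125) = 14
floor(1861/625) = 2
Total = 462

462 trailing zeros


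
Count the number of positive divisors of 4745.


4745 = 5^1 × 13^1 × 73^1
d(4745) = (1+1) × (1+1) × (1+1) = 8

8 divisors


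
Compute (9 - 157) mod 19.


9 - 157 = -148
-148 mod 19 = 4


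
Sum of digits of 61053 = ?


6 + 1 + 0 + 5 + 3 = 15


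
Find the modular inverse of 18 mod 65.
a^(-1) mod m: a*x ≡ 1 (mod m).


Use the extended Euclidean algorithm on (65, 18); each row r = 65*s + 18*t:
r=65, s=1, t=0
r=18, s=0, t=1
q=3: r=11, s=1, t=-3   [65*(1) + 18*(-3) = 11]
q=1: r=7, s=-1, t=4   [65*(-1) + 18*(4) = 7]
q=1: r=4, s=2, t=-7   [65*(2) + 18*(-7) = 4]
q=1: r=3, s=-3, t=11   [65*(-3) + 18*(11) = 3]
q=1: r=1, s=5, t=-18   [65*(5) + 18*(-18) = 1]
q=3: r=0, s=-18, t=65   [65*(-18) + 18*(65) = 0]
GCD = 1 with t = -18, so 18*(-18) ≡ 1 (mod 65)
Inverse = -18 mod 65 = 47
Check: 18 * 47 = 846 ≡ 1 (mod 65)

18^(-1) ≡ 47 (mod 65)


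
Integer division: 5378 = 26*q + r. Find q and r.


5378 = 26 * 206 + 22
Check: 5356 + 22 = 5378

q = 206, r = 22


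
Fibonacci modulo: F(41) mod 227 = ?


F(k) mod 227 for k=1..41:
1, 1, 2, 3, 5, 8, 13, 21, 34, 55, 89, 144, 6, 150, 156, 79, 8, 87, 95, 182, 50, 5, 55, 60, 115, 175, 63, 11, 74, 85, 159, 17, 176, 193, 142, 108, 23, 131, 154, 58, 212
F(41) mod 227 = 212


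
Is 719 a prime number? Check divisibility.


Check divisors up to sqrt(719) = 26.8142
No divisors found.
719 is prime.

Yes, 719 is prime


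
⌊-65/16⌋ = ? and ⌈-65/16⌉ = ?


-65/16 = -4.0625
floor = -5
ceil = -4

floor = -5, ceil = -4


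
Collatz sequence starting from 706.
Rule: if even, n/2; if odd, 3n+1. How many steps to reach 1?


706 → 353 → 1060 → 530 → 265 → 796 → 398 → 199 → 598 → 299 → 898 → 449 → 1348 → 674 → 337 → 1012 → 506 → 253 → 760 → 380 → 190 → 95 → 286 → 143 → 430 → 215 → 646 → 323 → 970 → 485 → 1456 → 728 → 364 → 182 → 91 → 274 → 137 → 412 → 206 → 103 → 310 → 155 → 466 → 233 → 700 → 350 → 175 → 526 → 263 → 790 → 395 → 1186 → 593 → 1780 → 890 → 445 → 1336 → 668 → 334 → 167 → 502 → 251 → 754 → 377 → 1132 → 566 → 283 → 850 → 425 → 1276 → 638 → 319 → 958 → 479 → 1438 → 719 → 2158 → 1079 → 3238 → 1619 → 4858 → 2429 → 7288 → 3644 → 1822 → 911 → 2734 → 1367 → 4102 → 2051 → 6154 → 3077 → 9232 → 4616 → 2308 → 1154 → 577 → 1732 → 866 → 433 → 1300 → 650 → 325 → 976 → 488 → 244 → 122 → 61 → 184 → 92 → 46 → 23 → 70 → 35 → 106 → 53 → 160 → 80 → 40 → 20 → 10 → 5 → 16 → 8 → 4 → 2 → 1
Total steps = 126

126 steps


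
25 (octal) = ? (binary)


25 (base 8) = 21 (decimal)
21 (decimal) = 10101 (base 2)


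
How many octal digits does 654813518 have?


654813518 in base 8 = 4701724516
Number of digits = 10

10 digits (base 8)


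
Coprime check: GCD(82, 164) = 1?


Euclidean algorithm:
164 = 2 * 82 + 0
GCD(82, 164) = 82

No, not coprime (GCD = 82)


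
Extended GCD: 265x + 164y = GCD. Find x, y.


Tabular extended Euclidean (each row: r = 265*s + 164*t):
r=265, s=1, t=0
r=164, s=0, t=1
q=1: r=101, s=1, t=-1   [265*(1) + 164*(-1) = 101]
q=1: r=63, s=-1, t=2   [265*(-1) + 164*(2) = 63]
q=1: r=38, s=2, t=-3   [265*(2) + 164*(-3) = 38]
q=1: r=25, s=-3, t=5   [265*(-3) + 164*(5) = 25]
q=1: r=13, s=5, t=-8   [265*(5) + 164*(-8) = 13]
q=1: r=12, s=-8, t=13   [265*(-8) + 164*(13) = 12]
q=1: r=1, s=13, t=-21   [265*(13) + 164*(-21) = 1]
q=12: r=0, s=-164, t=265   [265*(-164) + 164*(265) = 0]
GCD = 1; from the row with r=1: x=13, y=-21
Check: 265*(13) + 164*(-21) = 3445 - 3444 = 1

GCD = 1, x = 13, y = -21


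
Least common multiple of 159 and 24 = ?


GCD(159, 24) = 3
LCM = 159*24/3 = 3816/3 = 1272

LCM = 1272


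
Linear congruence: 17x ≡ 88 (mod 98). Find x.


GCD(17, 98) = 1, unique solution
a^(-1) mod 98 = 75
x = 75 * 88 mod 98 = 34

x ≡ 34 (mod 98)


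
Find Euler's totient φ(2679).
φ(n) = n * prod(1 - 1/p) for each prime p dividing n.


2679 = 3 × 19 × 47
Prime factors: 3, 19, 47
φ(2679) = 2679 × (1-1/3) × (1-1/19) × (1-1/47)
= 2679 × 2/3 × 18/19 × 46/47 = 1656

φ(2679) = 1656


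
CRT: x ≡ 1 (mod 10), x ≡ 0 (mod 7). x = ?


M = 10*7 = 70
M1 = M/10 = 7, M2 = M/7 = 10
M1^(-1) mod 10 = 3, M2^(-1) mod 7 = 5
x = 1*7*3 + 0*10*5 = 21
21 mod 70 = 21
Check: 21 mod 10 = 1 ✓, 21 mod 7 = 0 ✓

x ≡ 21 (mod 70)


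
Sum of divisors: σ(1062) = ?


Divisors of 1062: 1, 2, 3, 6, 9, 18, 59, 118, 177, 354, 531, 1062
Sum = 1 + 2 + 3 + 6 + 9 + 18 + 59 + 118 + 177 + 354 + 531 + 1062 = 2340

σ(1062) = 2340


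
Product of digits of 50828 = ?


5 × 0 × 8 × 2 × 8 = 0


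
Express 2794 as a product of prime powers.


2794 / 2 = 1397
1397 / 11 = 127
127 / 127 = 1
2794 = 2 × 11 × 127


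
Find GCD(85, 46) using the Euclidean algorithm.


85 = 1 * 46 + 39
46 = 1 * 39 + 7
39 = 5 * 7 + 4
7 = 1 * 4 + 3
4 = 1 * 3 + 1
3 = 3 * 1 + 0
GCD = 1


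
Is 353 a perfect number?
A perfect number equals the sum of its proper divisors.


Proper divisors of 353: 1
Sum = 1 = 1

No, 353 is not perfect (1 ≠ 353)


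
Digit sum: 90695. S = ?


9 + 0 + 6 + 9 + 5 = 29


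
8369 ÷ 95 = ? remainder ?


8369 = 95 * 88 + 9
Check: 8360 + 9 = 8369

q = 88, r = 9


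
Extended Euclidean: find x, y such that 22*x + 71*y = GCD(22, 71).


Tabular extended Euclidean (each row: r = 22*s + 71*t):
r=22, s=1, t=0
r=71, s=0, t=1
q=0: r=22, s=1, t=0   [22*(1) + 71*(0) = 22]
q=3: r=5, s=-3, t=1   [22*(-3) + 71*(1) = 5]
q=4: r=2, s=13, t=-4   [22*(13) + 71*(-4) = 2]
q=2: r=1, s=-29, t=9   [22*(-29) + 71*(9) = 1]
q=2: r=0, s=71, t=-22   [22*(71) + 71*(-22) = 0]
GCD = 1; from the row with r=1: x=-29, y=9
Check: 22*(-29) + 71*(9) = -638 + 639 = 1

GCD = 1, x = -29, y = 9


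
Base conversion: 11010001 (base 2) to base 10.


11010001 (base 2) = 209 (decimal)
209 (decimal) = 209 (base 10)


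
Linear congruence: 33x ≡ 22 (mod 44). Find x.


GCD(33, 44) = 11 divides 22
Divide: 3x ≡ 2 (mod 4)
x ≡ 2 (mod 4)


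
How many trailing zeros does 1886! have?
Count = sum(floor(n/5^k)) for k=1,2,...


floor(1886/5) = 377
floor(1886/25) = 75
floor(1886/125) = 15
floor(1886/625) = 3
Total = 470

470 trailing zeros


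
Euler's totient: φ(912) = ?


912 = 2^4 × 3 × 19
Prime factors: 2, 3, 19
φ(912) = 912 × (1-1/2) × (1-1/3) × (1-1/19)
= 912 × 1/2 × 2/3 × 18/19 = 288

φ(912) = 288


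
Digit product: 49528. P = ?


4 × 9 × 5 × 2 × 8 = 2880


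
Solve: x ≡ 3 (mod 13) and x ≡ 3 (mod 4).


M = 13*4 = 52
M1 = M/13 = 4, M2 = M/4 = 13
M1^(-1) mod 13 = 10, M2^(-1) mod 4 = 1
x = 3*4*10 + 3*13*1 = 159
159 mod 52 = 3
Check: 3 mod 13 = 3 ✓, 3 mod 4 = 3 ✓

x ≡ 3 (mod 52)


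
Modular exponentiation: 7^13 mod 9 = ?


7^1 mod 9 = 7
7^2 mod 9 = 4
7^3 mod 9 = 1
7^4 mod 9 = 7
7^5 mod 9 = 4
7^6 mod 9 = 1
7^7 mod 9 = 7
7^8 mod 9 = 4
7^9 mod 9 = 1
7^10 mod 9 = 7
7^11 mod 9 = 4
7^12 mod 9 = 1
7^13 mod 9 = 7


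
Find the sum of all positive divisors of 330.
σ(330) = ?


Divisors of 330: 1, 2, 3, 5, 6, 10, 11, 15, 22, 30, 33, 55, 66, 110, 165, 330
Sum = 1 + 2 + 3 + 5 + 6 + 10 + 11 + 15 + 22 + 30 + 33 + 55 + 66 + 110 + 165 + 330 = 864

σ(330) = 864


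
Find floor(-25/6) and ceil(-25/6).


-25/6 = -4.1667
floor = -5
ceil = -4

floor = -5, ceil = -4


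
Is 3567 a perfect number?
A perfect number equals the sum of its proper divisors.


Proper divisors of 3567: 1, 3, 29, 41, 87, 123, 1189
Sum = 1 + 3 + 29 + 41 + 87 + 123 + 1189 = 1473

No, 3567 is not perfect (1473 ≠ 3567)


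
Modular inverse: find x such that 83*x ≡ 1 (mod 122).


Use the extended Euclidean algorithm on (122, 83); each row r = 122*s + 83*t:
r=122, s=1, t=0
r=83, s=0, t=1
q=1: r=39, s=1, t=-1   [122*(1) + 83*(-1) = 39]
q=2: r=5, s=-2, t=3   [122*(-2) + 83*(3) = 5]
q=7: r=4, s=15, t=-22   [122*(15) + 83*(-22) = 4]
q=1: r=1, s=-17, t=25   [122*(-17) + 83*(25) = 1]
q=4: r=0, s=83, t=-122   [122*(83) + 83*(-122) = 0]
GCD = 1 with t = 25, so 83*(25) ≡ 1 (mod 122)
Inverse = 25 mod 122 = 25
Check: 83 * 25 = 2075 ≡ 1 (mod 122)

83^(-1) ≡ 25 (mod 122)


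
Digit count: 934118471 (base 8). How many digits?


934118471 in base 8 = 6753302107
Number of digits = 10

10 digits (base 8)


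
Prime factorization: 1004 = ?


1004 / 2 = 502
502 / 2 = 251
251 / 251 = 1
1004 = 2^2 × 251


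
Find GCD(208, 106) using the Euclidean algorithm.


208 = 1 * 106 + 102
106 = 1 * 102 + 4
102 = 25 * 4 + 2
4 = 2 * 2 + 0
GCD = 2


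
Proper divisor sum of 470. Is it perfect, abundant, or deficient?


Proper divisors: 1, 2, 5, 10, 47, 94, 235
Sum = 1 + 2 + 5 + 10 + 47 + 94 + 235 = 394
394 < 470 → deficient

s(470) = 394 (deficient)


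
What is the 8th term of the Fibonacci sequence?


Sequence: 1, 1, 2, 3, 5, 8, 13, 21
F(8) = 21


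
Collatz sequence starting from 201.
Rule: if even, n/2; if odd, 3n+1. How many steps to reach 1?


201 → 604 → 302 → 151 → 454 → 227 → 682 → 341 → 1024 → 512 → 256 → 128 → 64 → 32 → 16 → 8 → 4 → 2 → 1
Total steps = 18

18 steps


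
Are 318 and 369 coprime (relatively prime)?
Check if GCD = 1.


Euclidean algorithm:
369 = 1 * 318 + 51
318 = 6 * 51 + 12
51 = 4 * 12 + 3
12 = 4 * 3 + 0
GCD(318, 369) = 3

No, not coprime (GCD = 3)


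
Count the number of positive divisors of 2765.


2765 = 5^1 × 7^1 × 79^1
d(2765) = (1+1) × (1+1) × (1+1) = 8

8 divisors


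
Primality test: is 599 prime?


Check divisors up to sqrt(599) = 24.4745
No divisors found.
599 is prime.

Yes, 599 is prime


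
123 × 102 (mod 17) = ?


123 × 102 = 12546
12546 mod 17 = 0


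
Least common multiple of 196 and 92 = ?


GCD(196, 92) = 4
LCM = 196*92/4 = 18032/4 = 4508

LCM = 4508


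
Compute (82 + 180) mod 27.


82 + 180 = 262
262 mod 27 = 19


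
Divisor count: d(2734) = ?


2734 = 2^1 × 1367^1
d(2734) = (1+1) × (1+1) = 4

4 divisors


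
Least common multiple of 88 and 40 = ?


GCD(88, 40) = 8
LCM = 88*40/8 = 3520/8 = 440

LCM = 440


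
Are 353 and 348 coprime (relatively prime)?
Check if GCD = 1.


Euclidean algorithm:
353 = 1 * 348 + 5
348 = 69 * 5 + 3
5 = 1 * 3 + 2
3 = 1 * 2 + 1
2 = 2 * 1 + 0
GCD(353, 348) = 1

Yes, coprime (GCD = 1)


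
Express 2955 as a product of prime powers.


2955 / 3 = 985
985 / 5 = 197
197 / 197 = 1
2955 = 3 × 5 × 197


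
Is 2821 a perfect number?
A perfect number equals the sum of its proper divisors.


Proper divisors of 2821: 1, 7, 13, 31, 91, 217, 403
Sum = 1 + 7 + 13 + 31 + 91 + 217 + 403 = 763

No, 2821 is not perfect (763 ≠ 2821)


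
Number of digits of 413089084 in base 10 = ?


413089084 has 9 digits in base 10
floor(log10(413089084)) + 1 = floor(8.6160) + 1 = 9

9 digits (base 10)


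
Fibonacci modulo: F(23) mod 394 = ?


F(k) mod 394 for k=1..23:
1, 1, 2, 3, 5, 8, 13, 21, 34, 55, 89, 144, 233, 377, 216, 199, 21, 220, 241, 67, 308, 375, 289
F(23) mod 394 = 289


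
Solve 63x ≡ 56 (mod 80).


GCD(63, 80) = 1, unique solution
a^(-1) mod 80 = 47
x = 47 * 56 mod 80 = 72

x ≡ 72 (mod 80)


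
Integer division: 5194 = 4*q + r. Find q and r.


5194 = 4 * 1298 + 2
Check: 5192 + 2 = 5194

q = 1298, r = 2


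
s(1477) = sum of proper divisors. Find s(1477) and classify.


Proper divisors: 1, 7, 211
Sum = 1 + 7 + 211 = 219
219 < 1477 → deficient

s(1477) = 219 (deficient)


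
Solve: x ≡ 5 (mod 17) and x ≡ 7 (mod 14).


M = 17*14 = 238
M1 = M/17 = 14, M2 = M/14 = 17
M1^(-1) mod 17 = 11, M2^(-1) mod 14 = 5
x = 5*14*11 + 7*17*5 = 1365
1365 mod 238 = 175
Check: 175 mod 17 = 5 ✓, 175 mod 14 = 7 ✓

x ≡ 175 (mod 238)


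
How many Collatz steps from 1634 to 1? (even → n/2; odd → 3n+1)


1634 → 817 → 2452 → 1226 → 613 → 1840 → 920 → 460 → 230 → 115 → 346 → 173 → 520 → 260 → 130 → 65 → 196 → 98 → 49 → 148 → 74 → 37 → 112 → 56 → 28 → 14 → 7 → 22 → 11 → 34 → 17 → 52 → 26 → 13 → 40 → 20 → 10 → 5 → 16 → 8 → 4 → 2 → 1
Total steps = 42

42 steps


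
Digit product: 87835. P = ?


8 × 7 × 8 × 3 × 5 = 6720


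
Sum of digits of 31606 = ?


3 + 1 + 6 + 0 + 6 = 16


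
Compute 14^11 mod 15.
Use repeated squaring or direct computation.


14^1 mod 15 = 14
14^2 mod 15 = 1
14^3 mod 15 = 14
14^4 mod 15 = 1
14^5 mod 15 = 14
14^6 mod 15 = 1
14^7 mod 15 = 14
14^8 mod 15 = 1
14^9 mod 15 = 14
14^10 mod 15 = 1
14^11 mod 15 = 14


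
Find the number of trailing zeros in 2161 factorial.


floor(2161/5) = 432
floor(2161/25) = 86
floor(2161/125) = 17
floor(2161/625) = 3
Total = 538

538 trailing zeros


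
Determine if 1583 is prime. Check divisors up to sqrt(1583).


Check divisors up to sqrt(1583) = 39.7869
No divisors found.
1583 is prime.

Yes, 1583 is prime


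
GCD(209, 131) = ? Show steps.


209 = 1 * 131 + 78
131 = 1 * 78 + 53
78 = 1 * 53 + 25
53 = 2 * 25 + 3
25 = 8 * 3 + 1
3 = 3 * 1 + 0
GCD = 1


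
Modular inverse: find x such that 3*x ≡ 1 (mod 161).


Use the extended Euclidean algorithm on (161, 3); each row r = 161*s + 3*t:
r=161, s=1, t=0
r=3, s=0, t=1
q=53: r=2, s=1, t=-53   [161*(1) + 3*(-53) = 2]
q=1: r=1, s=-1, t=54   [161*(-1) + 3*(54) = 1]
q=2: r=0, s=3, t=-161   [161*(3) + 3*(-161) = 0]
GCD = 1 with t = 54, so 3*(54) ≡ 1 (mod 161)
Inverse = 54 mod 161 = 54
Check: 3 * 54 = 162 ≡ 1 (mod 161)

3^(-1) ≡ 54 (mod 161)


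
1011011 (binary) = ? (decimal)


1011011 (base 2) = 91 (decimal)
91 (decimal) = 91 (base 10)


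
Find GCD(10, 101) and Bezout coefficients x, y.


Tabular extended Euclidean (each row: r = 10*s + 101*t):
r=10, s=1, t=0
r=101, s=0, t=1
q=0: r=10, s=1, t=0   [10*(1) + 101*(0) = 10]
q=10: r=1, s=-10, t=1   [10*(-10) + 101*(1) = 1]
q=10: r=0, s=101, t=-10   [10*(101) + 101*(-10) = 0]
GCD = 1; from the row with r=1: x=-10, y=1
Check: 10*(-10) + 101*(1) = -100 + 101 = 1

GCD = 1, x = -10, y = 1


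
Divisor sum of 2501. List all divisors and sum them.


Divisors of 2501: 1, 41, 61, 2501
Sum = 1 + 41 + 61 + 2501 = 2604

σ(2501) = 2604


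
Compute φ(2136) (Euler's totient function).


2136 = 2^3 × 3 × 89
Prime factors: 2, 3, 89
φ(2136) = 2136 × (1-1/2) × (1-1/3) × (1-1/89)
= 2136 × 1/2 × 2/3 × 88/89 = 704

φ(2136) = 704


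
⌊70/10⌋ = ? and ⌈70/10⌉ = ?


70/10 = 7.0000
floor = 7
ceil = 7

floor = 7, ceil = 7


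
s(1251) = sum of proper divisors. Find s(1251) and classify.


Proper divisors: 1, 3, 9, 139, 417
Sum = 1 + 3 + 9 + 139 + 417 = 569
569 < 1251 → deficient

s(1251) = 569 (deficient)


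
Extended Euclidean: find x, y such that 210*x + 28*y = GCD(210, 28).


Tabular extended Euclidean (each row: r = 210*s + 28*t):
r=210, s=1, t=0
r=28, s=0, t=1
q=7: r=14, s=1, t=-7   [210*(1) + 28*(-7) = 14]
q=2: r=0, s=-2, t=15   [210*(-2) + 28*(15) = 0]
GCD = 14; from the row with r=14: x=1, y=-7
Check: 210*(1) + 28*(-7) = 210 - 196 = 14

GCD = 14, x = 1, y = -7


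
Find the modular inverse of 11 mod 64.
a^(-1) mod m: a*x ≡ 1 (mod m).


Use the extended Euclidean algorithm on (64, 11); each row r = 64*s + 11*t:
r=64, s=1, t=0
r=11, s=0, t=1
q=5: r=9, s=1, t=-5   [64*(1) + 11*(-5) = 9]
q=1: r=2, s=-1, t=6   [64*(-1) + 11*(6) = 2]
q=4: r=1, s=5, t=-29   [64*(5) + 11*(-29) = 1]
q=2: r=0, s=-11, t=64   [64*(-11) + 11*(64) = 0]
GCD = 1 with t = -29, so 11*(-29) ≡ 1 (mod 64)
Inverse = -29 mod 64 = 35
Check: 11 * 35 = 385 ≡ 1 (mod 64)

11^(-1) ≡ 35 (mod 64)


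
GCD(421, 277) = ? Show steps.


421 = 1 * 277 + 144
277 = 1 * 144 + 133
144 = 1 * 133 + 11
133 = 12 * 11 + 1
11 = 11 * 1 + 0
GCD = 1


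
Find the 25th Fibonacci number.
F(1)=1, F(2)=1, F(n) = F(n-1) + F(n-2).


Sequence: 1, 1, 2, 3, 5, 8, 13, 21, 34, 55, 89, 144, 233, 377, 610, 987, 1597, 2584, 4181, 6765, 10946, 17711, 28657, 46368, 75025
F(25) = 75025


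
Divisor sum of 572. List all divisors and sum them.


Divisors of 572: 1, 2, 4, 11, 13, 22, 26, 44, 52, 143, 286, 572
Sum = 1 + 2 + 4 + 11 + 13 + 22 + 26 + 44 + 52 + 143 + 286 + 572 = 1176

σ(572) = 1176


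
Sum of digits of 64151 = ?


6 + 4 + 1 + 5 + 1 = 17


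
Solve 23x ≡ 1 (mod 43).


GCD(23, 43) = 1, unique solution
a^(-1) mod 43 = 15
x = 15 * 1 mod 43 = 15

x ≡ 15 (mod 43)


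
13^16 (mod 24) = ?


13^1 mod 24 = 13
13^2 mod 24 = 1
13^3 mod 24 = 13
13^4 mod 24 = 1
13^5 mod 24 = 13
13^6 mod 24 = 1
13^7 mod 24 = 13
13^8 mod 24 = 1
13^9 mod 24 = 13
13^10 mod 24 = 1
13^11 mod 24 = 13
13^12 mod 24 = 1
13^13 mod 24 = 13
13^14 mod 24 = 1
13^15 mod 24 = 13
13^16 mod 24 = 1


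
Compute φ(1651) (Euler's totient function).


1651 = 13 × 127
Prime factors: 13, 127
φ(1651) = 1651 × (1-1/13) × (1-1/127)
= 1651 × 12/13 × 126/127 = 1512

φ(1651) = 1512


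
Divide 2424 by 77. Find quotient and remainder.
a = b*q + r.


2424 = 77 * 31 + 37
Check: 2387 + 37 = 2424

q = 31, r = 37


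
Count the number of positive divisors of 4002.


4002 = 2^1 × 3^1 × 23^1 × 29^1
d(4002) = (1+1) × (1+1) × (1+1) × (1+1) = 16

16 divisors


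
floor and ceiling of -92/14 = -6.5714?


-92/14 = -6.5714
floor = -7
ceil = -6

floor = -7, ceil = -6


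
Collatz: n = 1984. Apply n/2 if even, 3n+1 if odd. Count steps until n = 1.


1984 → 992 → 496 → 248 → 124 → 62 → 31 → 94 → 47 → 142 → 71 → 214 → 107 → 322 → 161 → 484 → 242 → 121 → 364 → 182 → 91 → 274 → 137 → 412 → 206 → 103 → 310 → 155 → 466 → 233 → 700 → 350 → 175 → 526 → 263 → 790 → 395 → 1186 → 593 → 1780 → 890 → 445 → 1336 → 668 → 334 → 167 → 502 → 251 → 754 → 377 → 1132 → 566 → 283 → 850 → 425 → 1276 → 638 → 319 → 958 → 479 → 1438 → 719 → 2158 → 1079 → 3238 → 1619 → 4858 → 2429 → 7288 → 3644 → 1822 → 911 → 2734 → 1367 → 4102 → 2051 → 6154 → 3077 → 9232 → 4616 → 2308 → 1154 → 577 → 1732 → 866 → 433 → 1300 → 650 → 325 → 976 → 488 → 244 → 122 → 61 → 184 → 92 → 46 → 23 → 70 → 35 → 106 → 53 → 160 → 80 → 40 → 20 → 10 → 5 → 16 → 8 → 4 → 2 → 1
Total steps = 112

112 steps


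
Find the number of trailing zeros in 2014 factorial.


floor(2014/5) = 402
floor(2014/25) = 80
floor(2014/125) = 16
floor(2014/625) = 3
Total = 501

501 trailing zeros


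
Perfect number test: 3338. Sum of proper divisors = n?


Proper divisors of 3338: 1, 2, 1669
Sum = 1 + 2 + 1669 = 1672

No, 3338 is not perfect (1672 ≠ 3338)


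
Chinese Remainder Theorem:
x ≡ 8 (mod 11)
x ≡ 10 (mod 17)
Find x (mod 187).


M = 11*17 = 187
M1 = M/11 = 17, M2 = M/17 = 11
M1^(-1) mod 11 = 2, M2^(-1) mod 17 = 14
x = 8*17*2 + 10*11*14 = 1812
1812 mod 187 = 129
Check: 129 mod 11 = 8 ✓, 129 mod 17 = 10 ✓

x ≡ 129 (mod 187)


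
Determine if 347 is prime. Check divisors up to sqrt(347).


Check divisors up to sqrt(347) = 18.6279
No divisors found.
347 is prime.

Yes, 347 is prime


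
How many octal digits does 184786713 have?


184786713 in base 8 = 1300717431
Number of digits = 10

10 digits (base 8)


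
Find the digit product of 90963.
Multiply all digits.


9 × 0 × 9 × 6 × 3 = 0


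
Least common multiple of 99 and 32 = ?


GCD(99, 32) = 1
LCM = 99*32/1 = 3168/1 = 3168

LCM = 3168


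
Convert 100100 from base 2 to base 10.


100100 (base 2) = 36 (decimal)
36 (decimal) = 36 (base 10)


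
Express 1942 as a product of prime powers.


1942 / 2 = 971
971 / 971 = 1
1942 = 2 × 971


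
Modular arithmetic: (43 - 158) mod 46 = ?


43 - 158 = -115
-115 mod 46 = 23


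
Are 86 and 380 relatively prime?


Euclidean algorithm:
380 = 4 * 86 + 36
86 = 2 * 36 + 14
36 = 2 * 14 + 8
14 = 1 * 8 + 6
8 = 1 * 6 + 2
6 = 3 * 2 + 0
GCD(86, 380) = 2

No, not coprime (GCD = 2)


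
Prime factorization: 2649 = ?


2649 / 3 = 883
883 / 883 = 1
2649 = 3 × 883


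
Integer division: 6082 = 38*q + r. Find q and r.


6082 = 38 * 160 + 2
Check: 6080 + 2 = 6082

q = 160, r = 2
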